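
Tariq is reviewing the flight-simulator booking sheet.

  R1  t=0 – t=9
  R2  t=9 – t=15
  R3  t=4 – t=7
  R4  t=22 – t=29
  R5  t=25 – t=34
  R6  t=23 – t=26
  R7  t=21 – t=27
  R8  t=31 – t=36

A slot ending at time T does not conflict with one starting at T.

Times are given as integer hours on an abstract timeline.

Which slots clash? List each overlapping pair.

R1 & R3, R4 & R5, R4 & R6, R4 & R7, R5 & R6, R5 & R7, R5 & R8, R6 & R7

Check each pair: they overlap iff neither finishes before the other starts.
Sorted by start: R1, R3, R2, R7, R4, R6, R5, R8.
R3 starts before R1 ends → R1 and R3 overlap.
R2 starts exactly when R1 ends (back-to-back, no overlap); R1 is clear from here.
R2 starts after R3 ends; R3 is clear from here.
R7 starts after R2 ends; R2 is clear from here.
R4 starts before R7 ends → R7 and R4 overlap.
R6 starts before R7 ends → R7 and R6 overlap.
R5 starts before R7 ends → R7 and R5 overlap.
R8 starts after R7 ends.
R6 starts before R4 ends → R4 and R6 overlap.
R5 starts before R4 ends → R4 and R5 overlap.
R8 starts after R4 ends.
R5 starts before R6 ends → R6 and R5 overlap.
R8 starts after R6 ends.
R8 starts before R5 ends → R5 and R8 overlap.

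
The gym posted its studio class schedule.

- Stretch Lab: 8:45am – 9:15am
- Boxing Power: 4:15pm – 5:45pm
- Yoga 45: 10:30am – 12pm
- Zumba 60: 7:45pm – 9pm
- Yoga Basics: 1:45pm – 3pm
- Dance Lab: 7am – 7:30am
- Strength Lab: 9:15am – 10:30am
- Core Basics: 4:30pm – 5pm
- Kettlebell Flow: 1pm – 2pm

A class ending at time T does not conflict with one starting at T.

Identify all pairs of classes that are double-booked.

Sorted by start: Dance Lab, Stretch Lab, Strength Lab, Yoga 45, Kettlebell Flow, Yoga Basics, Boxing Power, Core Basics, Zumba 60.
Stretch Lab starts after Dance Lab ends — done with Dance Lab.
Strength Lab starts exactly when Stretch Lab ends (back-to-back, no overlap) — done with Stretch Lab.
Yoga 45 starts exactly when Strength Lab ends (back-to-back, no overlap) — done with Strength Lab.
Kettlebell Flow starts after Yoga 45 ends — done with Yoga 45.
Yoga Basics starts before Kettlebell Flow ends → Kettlebell Flow and Yoga Basics overlap.
Boxing Power starts after Kettlebell Flow ends — done with Kettlebell Flow.
Boxing Power starts after Yoga Basics ends — done with Yoga Basics.
Core Basics starts before Boxing Power ends → Boxing Power and Core Basics overlap.
Zumba 60 starts after Boxing Power ends.
Zumba 60 starts after Core Basics ends.

Boxing Power & Core Basics, Kettlebell Flow & Yoga Basics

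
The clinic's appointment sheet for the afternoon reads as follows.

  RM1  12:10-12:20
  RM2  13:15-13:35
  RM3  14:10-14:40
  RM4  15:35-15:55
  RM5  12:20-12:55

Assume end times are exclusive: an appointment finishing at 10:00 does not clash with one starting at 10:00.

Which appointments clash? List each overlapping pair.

no overlapping pairs

Sorted by start: RM1, RM5, RM2, RM3, RM4.
RM5 starts exactly when RM1 ends (back-to-back, no overlap), so RM1 has no further overlaps.
RM2 starts after RM5 ends, so RM5 has no further overlaps.
RM3 starts after RM2 ends, so RM2 has no further overlaps.
RM4 starts after RM3 ends.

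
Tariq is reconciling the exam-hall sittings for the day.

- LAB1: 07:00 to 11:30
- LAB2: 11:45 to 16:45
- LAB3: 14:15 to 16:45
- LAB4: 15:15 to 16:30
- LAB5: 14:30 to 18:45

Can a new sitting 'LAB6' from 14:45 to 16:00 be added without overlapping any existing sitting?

LAB1: ends 11:30 at or before LAB6 starts 14:45 → clear.
LAB2: starts 11:45 before LAB6 ends 16:00, and ends 16:45 after LAB6 starts 14:45 → overlap.
LAB3: starts 14:15 before LAB6 ends 16:00, and ends 16:45 after LAB6 starts 14:45 → overlap.
LAB5: starts 14:30 before LAB6 ends 16:00, and ends 18:45 after LAB6 starts 14:45 → overlap.
LAB4: starts 15:15 before LAB6 ends 16:00, and ends 16:30 after LAB6 starts 14:45 → overlap.
LAB6 overlaps LAB2, LAB3, LAB4, LAB5.

No — it overlaps LAB2, LAB3, LAB4, LAB5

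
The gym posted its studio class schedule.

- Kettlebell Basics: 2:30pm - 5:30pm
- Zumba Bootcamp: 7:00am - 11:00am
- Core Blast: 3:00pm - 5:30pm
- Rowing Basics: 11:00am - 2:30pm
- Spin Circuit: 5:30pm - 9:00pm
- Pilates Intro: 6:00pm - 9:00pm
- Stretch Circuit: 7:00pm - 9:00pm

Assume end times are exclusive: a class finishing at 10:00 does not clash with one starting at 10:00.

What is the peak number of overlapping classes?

3

Walk through starts and ends in time order (an end at T is processed before a start at T):
7:00am start Zumba Bootcamp → 1
11:00am end Zumba Bootcamp → 0
11:00am start Rowing Basics → 1
2:30pm end Rowing Basics → 0
2:30pm start Kettlebell Basics → 1
3:00pm start Core Blast → 2
5:30pm end Core Blast → 1
5:30pm end Kettlebell Basics → 0
5:30pm start Spin Circuit → 1
6:00pm start Pilates Intro → 2
7:00pm start Stretch Circuit → 3
9:00pm end Pilates Intro → 2
9:00pm end Spin Circuit → 1
9:00pm end Stretch Circuit → 0
Peak is 3, at 7:00pm (Pilates Intro, Spin Circuit, Stretch Circuit).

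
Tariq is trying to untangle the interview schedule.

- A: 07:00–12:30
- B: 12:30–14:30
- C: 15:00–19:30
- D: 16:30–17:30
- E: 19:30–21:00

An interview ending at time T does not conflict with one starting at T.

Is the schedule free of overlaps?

Sorted by start: A, B, C, D, E.
B starts exactly when A ends (back-to-back, no overlap), so nothing later overlaps A either.
C starts after B ends, so nothing later overlaps B either.
D starts before C ends → C and D overlap.
That's a conflict, so the schedule is not conflict-free.

No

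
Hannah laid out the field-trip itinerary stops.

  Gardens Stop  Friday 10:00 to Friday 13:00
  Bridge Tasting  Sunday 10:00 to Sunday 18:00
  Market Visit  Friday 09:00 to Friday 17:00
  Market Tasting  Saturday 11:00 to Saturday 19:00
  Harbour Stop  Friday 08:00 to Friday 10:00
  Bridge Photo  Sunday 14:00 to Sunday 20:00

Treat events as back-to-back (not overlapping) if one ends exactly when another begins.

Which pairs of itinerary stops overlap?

Bridge Photo & Bridge Tasting, Gardens Stop & Market Visit, Harbour Stop & Market Visit

Sorted by start: Harbour Stop, Market Visit, Gardens Stop, Market Tasting, Bridge Tasting, Bridge Photo.
Market Visit starts before Harbour Stop ends → Harbour Stop and Market Visit overlap.
Gardens Stop starts exactly when Harbour Stop ends (back-to-back, no overlap); Harbour Stop is clear from here.
Gardens Stop starts before Market Visit ends → Market Visit and Gardens Stop overlap.
Market Tasting starts after Market Visit ends; Market Visit is clear from here.
Market Tasting starts after Gardens Stop ends; Gardens Stop is clear from here.
Bridge Tasting starts after Market Tasting ends; Market Tasting is clear from here.
Bridge Photo starts before Bridge Tasting ends → Bridge Tasting and Bridge Photo overlap.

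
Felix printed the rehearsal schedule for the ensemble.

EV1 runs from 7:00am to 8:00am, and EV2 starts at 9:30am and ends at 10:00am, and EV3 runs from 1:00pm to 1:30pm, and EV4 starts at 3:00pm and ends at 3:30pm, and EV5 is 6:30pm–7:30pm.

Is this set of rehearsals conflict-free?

Yes

Two intervals overlap when each starts before the other ends.
Sorted by start: EV1, EV2, EV3, EV4, EV5.
EV2 starts after EV1 ends; EV1 is clear from here.
EV3 starts after EV2 ends; EV2 is clear from here.
EV4 starts after EV3 ends; EV3 is clear from here.
EV5 starts after EV4 ends.
Every pair is clear; the schedule has no overlaps.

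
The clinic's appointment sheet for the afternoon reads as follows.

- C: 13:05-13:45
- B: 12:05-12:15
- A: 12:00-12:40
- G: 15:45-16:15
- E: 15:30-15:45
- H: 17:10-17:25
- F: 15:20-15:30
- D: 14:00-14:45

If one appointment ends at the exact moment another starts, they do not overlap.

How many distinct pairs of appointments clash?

Sorted by start: A, B, C, D, F, E, G, H.
B starts before A ends → A and B overlap.
C starts after A ends, so nothing later overlaps A either.
C starts after B ends, so nothing later overlaps B either.
D starts after C ends, so nothing later overlaps C either.
F starts after D ends, so nothing later overlaps D either.
E starts exactly when F ends (back-to-back, no overlap), so nothing later overlaps F either.
G starts exactly when E ends (back-to-back, no overlap), so nothing later overlaps E either.
H starts after G ends.
Overlapping pairs: A & B — 1 in total.

1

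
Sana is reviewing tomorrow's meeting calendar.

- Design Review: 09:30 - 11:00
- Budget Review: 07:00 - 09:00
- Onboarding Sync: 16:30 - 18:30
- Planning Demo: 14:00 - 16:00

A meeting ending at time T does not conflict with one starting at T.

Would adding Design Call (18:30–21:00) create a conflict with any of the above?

Budget Review: ends 09:00 at or before Design Call starts 18:30 → clear.
Design Review: ends 11:00 at or before Design Call starts 18:30 → clear.
Planning Demo: ends 16:00 at or before Design Call starts 18:30 → clear.
Onboarding Sync: ends 18:30 at or before Design Call starts 18:30 → clear.

No — it doesn't clash with anything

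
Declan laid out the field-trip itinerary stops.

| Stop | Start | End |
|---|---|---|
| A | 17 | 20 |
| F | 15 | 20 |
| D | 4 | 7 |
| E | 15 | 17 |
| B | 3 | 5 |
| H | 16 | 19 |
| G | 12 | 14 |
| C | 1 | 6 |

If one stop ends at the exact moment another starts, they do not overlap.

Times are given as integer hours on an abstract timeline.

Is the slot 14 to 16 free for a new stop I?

C: ends 6 at or before I starts 14 → clear.
B: ends 5 at or before I starts 14 → clear.
D: ends 7 at or before I starts 14 → clear.
G: ends 14 at or before I starts 14 → clear.
E: starts 15 before I ends 16, and ends 17 after I starts 14 → overlap.
F: starts 15 before I ends 16, and ends 20 after I starts 14 → overlap.
H: starts 16 at or after I ends 16 → clear.
A: starts 17 at or after I ends 16 → clear.
I overlaps E, F.

No — it overlaps E, F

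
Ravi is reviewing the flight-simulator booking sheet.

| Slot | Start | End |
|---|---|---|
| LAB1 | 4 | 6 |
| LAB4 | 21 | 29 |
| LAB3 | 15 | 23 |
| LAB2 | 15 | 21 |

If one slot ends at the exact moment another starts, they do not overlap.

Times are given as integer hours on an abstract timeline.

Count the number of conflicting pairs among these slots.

2

Two intervals overlap when each starts before the other ends.
Sorted by start: LAB1, LAB2, LAB3, LAB4.
LAB2 starts after LAB1 ends, so nothing later overlaps LAB1 either.
LAB3 starts before LAB2 ends → LAB2 and LAB3 overlap.
LAB4 starts exactly when LAB2 ends (back-to-back, no overlap).
LAB4 starts before LAB3 ends → LAB3 and LAB4 overlap.
Overlapping pairs: LAB2 & LAB3, LAB3 & LAB4 — 2 in total.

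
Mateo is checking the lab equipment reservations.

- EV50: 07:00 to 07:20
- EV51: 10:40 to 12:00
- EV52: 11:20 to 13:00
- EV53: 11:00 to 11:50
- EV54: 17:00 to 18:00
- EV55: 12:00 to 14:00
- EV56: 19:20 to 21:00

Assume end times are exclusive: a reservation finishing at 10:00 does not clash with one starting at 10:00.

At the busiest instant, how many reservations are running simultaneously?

Sort all start/end points and keep a running count:
07:00 start EV50 → 1
07:20 end EV50 → 0
10:40 start EV51 → 1
11:00 start EV53 → 2
11:20 start EV52 → 3
11:50 end EV53 → 2
12:00 end EV51 → 1
12:00 start EV55 → 2
13:00 end EV52 → 1
14:00 end EV55 → 0
17:00 start EV54 → 1
18:00 end EV54 → 0
19:20 start EV56 → 1
21:00 end EV56 → 0
Peak is 3, at 11:20 (EV51, EV52, EV53).

3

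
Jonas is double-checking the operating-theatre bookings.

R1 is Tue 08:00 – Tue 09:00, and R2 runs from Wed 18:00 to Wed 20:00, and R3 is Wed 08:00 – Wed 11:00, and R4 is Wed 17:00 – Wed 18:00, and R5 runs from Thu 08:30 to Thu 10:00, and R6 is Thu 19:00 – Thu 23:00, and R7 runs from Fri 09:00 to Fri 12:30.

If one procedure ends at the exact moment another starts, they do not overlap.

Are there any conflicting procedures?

No

Check each pair: they overlap iff neither finishes before the other starts.
Sorted by start: R1, R3, R4, R2, R5, R6, R7.
R3 starts after R1 ends, so nothing later overlaps R1 either.
R4 starts after R3 ends, so nothing later overlaps R3 either.
R2 starts exactly when R4 ends (back-to-back, no overlap), so nothing later overlaps R4 either.
R5 starts after R2 ends, so nothing later overlaps R2 either.
R6 starts after R5 ends, so nothing later overlaps R5 either.
R7 starts after R6 ends.
Every pair is clear; the schedule has no overlaps.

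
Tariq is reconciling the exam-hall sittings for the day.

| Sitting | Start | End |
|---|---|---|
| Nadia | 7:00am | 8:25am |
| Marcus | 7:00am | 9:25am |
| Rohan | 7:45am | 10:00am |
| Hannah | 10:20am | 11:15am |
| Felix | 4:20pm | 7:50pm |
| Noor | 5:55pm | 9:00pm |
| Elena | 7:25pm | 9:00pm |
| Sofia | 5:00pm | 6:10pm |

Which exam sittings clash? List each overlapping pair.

Elena & Felix, Elena & Noor, Felix & Noor, Felix & Sofia, Marcus & Nadia, Marcus & Rohan, Nadia & Rohan, Noor & Sofia

Check each pair: they overlap iff neither finishes before the other starts.
Sorted by start: Nadia, Marcus, Rohan, Hannah, Felix, Sofia, Noor, Elena.
Marcus starts before Nadia ends → Nadia and Marcus overlap.
Rohan starts before Nadia ends → Nadia and Rohan overlap.
Hannah starts after Nadia ends, so Nadia has no further overlaps.
Rohan starts before Marcus ends → Marcus and Rohan overlap.
Hannah starts after Marcus ends, so Marcus has no further overlaps.
Hannah starts after Rohan ends, so Rohan has no further overlaps.
Felix starts after Hannah ends, so Hannah has no further overlaps.
Sofia starts before Felix ends → Felix and Sofia overlap.
Noor starts before Felix ends → Felix and Noor overlap.
Elena starts before Felix ends → Felix and Elena overlap.
Noor starts before Sofia ends → Sofia and Noor overlap.
Elena starts after Sofia ends.
Elena starts before Noor ends → Noor and Elena overlap.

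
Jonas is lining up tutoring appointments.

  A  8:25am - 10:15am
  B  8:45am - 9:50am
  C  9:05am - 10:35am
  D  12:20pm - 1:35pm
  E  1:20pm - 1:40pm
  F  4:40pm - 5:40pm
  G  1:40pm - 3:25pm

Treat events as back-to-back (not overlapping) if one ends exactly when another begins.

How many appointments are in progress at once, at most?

Walk through starts and ends in time order (an end at T is processed before a start at T):
8:25am start A → 1
8:45am start B → 2
9:05am start C → 3
9:50am end B → 2
10:15am end A → 1
10:35am end C → 0
12:20pm start D → 1
1:20pm start E → 2
1:35pm end D → 1
1:40pm end E → 0
1:40pm start G → 1
3:25pm end G → 0
4:40pm start F → 1
5:40pm end F → 0
Peak is 3, at 9:05am (A, B, C).

3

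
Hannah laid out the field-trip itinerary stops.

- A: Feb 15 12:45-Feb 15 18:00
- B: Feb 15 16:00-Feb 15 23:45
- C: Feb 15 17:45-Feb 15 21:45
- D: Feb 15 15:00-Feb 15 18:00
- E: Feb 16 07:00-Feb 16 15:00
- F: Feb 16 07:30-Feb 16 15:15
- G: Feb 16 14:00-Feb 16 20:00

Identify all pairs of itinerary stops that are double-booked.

A & B, A & C, A & D, B & C, B & D, C & D, E & F, E & G, F & G

Check each pair: they overlap iff neither finishes before the other starts.
Sorted by start: A, D, B, C, E, F, G.
D starts before A ends → A and D overlap.
B starts before A ends → A and B overlap.
C starts before A ends → A and C overlap.
E starts after A ends, so A has no further overlaps.
B starts before D ends → D and B overlap.
C starts before D ends → D and C overlap.
E starts after D ends, so D has no further overlaps.
C starts before B ends → B and C overlap.
E starts after B ends, so B has no further overlaps.
E starts after C ends, so C has no further overlaps.
F starts before E ends → E and F overlap.
G starts before E ends → E and G overlap.
G starts before F ends → F and G overlap.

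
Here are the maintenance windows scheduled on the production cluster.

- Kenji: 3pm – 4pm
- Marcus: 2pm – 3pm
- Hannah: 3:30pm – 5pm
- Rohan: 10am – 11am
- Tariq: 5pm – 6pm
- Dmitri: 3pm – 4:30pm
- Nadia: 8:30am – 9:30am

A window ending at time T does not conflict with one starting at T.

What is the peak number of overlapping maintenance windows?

3

Sort all start/end points and keep a running count:
8:30am start Nadia → 1
9:30am end Nadia → 0
10am start Rohan → 1
11am end Rohan → 0
2pm start Marcus → 1
3pm end Marcus → 0
3pm start Dmitri → 1
3pm start Kenji → 2
3:30pm start Hannah → 3
4pm end Kenji → 2
4:30pm end Dmitri → 1
5pm end Hannah → 0
5pm start Tariq → 1
6pm end Tariq → 0
Peak is 3, at 3:30pm (Dmitri, Hannah, Kenji).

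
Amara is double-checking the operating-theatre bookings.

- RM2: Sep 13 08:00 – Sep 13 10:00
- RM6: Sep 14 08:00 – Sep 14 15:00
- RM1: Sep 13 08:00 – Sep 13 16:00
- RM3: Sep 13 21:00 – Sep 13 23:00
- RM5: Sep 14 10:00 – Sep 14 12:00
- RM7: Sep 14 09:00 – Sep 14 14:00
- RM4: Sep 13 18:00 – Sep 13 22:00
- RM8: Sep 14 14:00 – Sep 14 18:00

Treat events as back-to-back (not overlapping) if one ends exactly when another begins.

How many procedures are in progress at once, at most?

Sweep the timeline, counting +1 at each start and −1 at each end (ends before starts at a tie):
Sep 13 08:00 start RM1 → 1
Sep 13 08:00 start RM2 → 2
Sep 13 10:00 end RM2 → 1
Sep 13 16:00 end RM1 → 0
Sep 13 18:00 start RM4 → 1
Sep 13 21:00 start RM3 → 2
Sep 13 22:00 end RM4 → 1
Sep 13 23:00 end RM3 → 0
Sep 14 08:00 start RM6 → 1
Sep 14 09:00 start RM7 → 2
Sep 14 10:00 start RM5 → 3
Sep 14 12:00 end RM5 → 2
Sep 14 14:00 end RM7 → 1
Sep 14 14:00 start RM8 → 2
Sep 14 15:00 end RM6 → 1
Sep 14 18:00 end RM8 → 0
Peak is 3, at Sep 14 10:00 (RM5, RM6, RM7).

3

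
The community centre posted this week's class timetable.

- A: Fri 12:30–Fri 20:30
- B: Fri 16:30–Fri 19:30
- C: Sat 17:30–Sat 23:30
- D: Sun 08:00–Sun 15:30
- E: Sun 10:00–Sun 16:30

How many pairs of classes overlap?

Sorted by start: A, B, C, D, E.
B starts before A ends → A and B overlap.
C starts after A ends — done with A.
C starts after B ends — done with B.
D starts after C ends — done with C.
E starts before D ends → D and E overlap.
Overlapping pairs: A & B, D & E — 2 in total.

2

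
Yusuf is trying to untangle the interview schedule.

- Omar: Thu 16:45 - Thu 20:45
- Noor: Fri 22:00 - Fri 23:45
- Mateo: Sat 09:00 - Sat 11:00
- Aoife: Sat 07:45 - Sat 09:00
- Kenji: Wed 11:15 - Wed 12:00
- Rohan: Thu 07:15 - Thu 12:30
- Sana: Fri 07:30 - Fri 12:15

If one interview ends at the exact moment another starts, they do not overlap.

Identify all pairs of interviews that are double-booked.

Sorted by start: Kenji, Rohan, Omar, Sana, Noor, Aoife, Mateo.
Rohan starts after Kenji ends, so nothing later overlaps Kenji either.
Omar starts after Rohan ends, so nothing later overlaps Rohan either.
Sana starts after Omar ends, so nothing later overlaps Omar either.
Noor starts after Sana ends, so nothing later overlaps Sana either.
Aoife starts after Noor ends, so nothing later overlaps Noor either.
Mateo starts exactly when Aoife ends (back-to-back, no overlap).

no overlapping pairs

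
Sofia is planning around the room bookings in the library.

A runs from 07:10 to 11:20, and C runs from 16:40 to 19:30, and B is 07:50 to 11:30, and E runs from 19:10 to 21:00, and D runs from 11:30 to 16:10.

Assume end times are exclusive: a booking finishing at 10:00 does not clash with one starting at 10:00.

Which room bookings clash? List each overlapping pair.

Sorted by start: A, B, D, C, E.
B starts before A ends → A and B overlap.
D starts after A ends; A is clear from here.
D starts exactly when B ends (back-to-back, no overlap); B is clear from here.
C starts after D ends; D is clear from here.
E starts before C ends → C and E overlap.

A & B, C & E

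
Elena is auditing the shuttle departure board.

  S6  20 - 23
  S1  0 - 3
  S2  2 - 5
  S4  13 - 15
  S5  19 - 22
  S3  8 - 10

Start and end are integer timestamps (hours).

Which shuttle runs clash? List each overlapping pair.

Sorted by start: S1, S2, S3, S4, S5, S6.
S2 starts before S1 ends → S1 and S2 overlap.
S3 starts after S1 ends, so S1 has no further overlaps.
S3 starts after S2 ends, so S2 has no further overlaps.
S4 starts after S3 ends, so S3 has no further overlaps.
S5 starts after S4 ends, so S4 has no further overlaps.
S6 starts before S5 ends → S5 and S6 overlap.

S1 & S2, S5 & S6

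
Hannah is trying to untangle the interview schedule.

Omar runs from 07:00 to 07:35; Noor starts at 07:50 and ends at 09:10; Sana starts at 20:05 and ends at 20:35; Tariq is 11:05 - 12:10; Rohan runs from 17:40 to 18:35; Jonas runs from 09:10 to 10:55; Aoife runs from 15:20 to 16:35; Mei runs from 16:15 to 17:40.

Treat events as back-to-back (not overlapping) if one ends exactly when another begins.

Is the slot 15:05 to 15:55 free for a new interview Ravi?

No — it overlaps Aoife

Omar: ends 07:35 at or before Ravi starts 15:05 → clear.
Noor: ends 09:10 at or before Ravi starts 15:05 → clear.
Jonas: ends 10:55 at or before Ravi starts 15:05 → clear.
Tariq: ends 12:10 at or before Ravi starts 15:05 → clear.
Aoife: starts 15:20 before Ravi ends 15:55, and ends 16:35 after Ravi starts 15:05 → overlap.
Mei: starts 16:15 at or after Ravi ends 15:55 → clear.
Rohan: starts 17:40 at or after Ravi ends 15:55 → clear.
Sana: starts 20:05 at or after Ravi ends 15:55 → clear.
Ravi overlaps Aoife.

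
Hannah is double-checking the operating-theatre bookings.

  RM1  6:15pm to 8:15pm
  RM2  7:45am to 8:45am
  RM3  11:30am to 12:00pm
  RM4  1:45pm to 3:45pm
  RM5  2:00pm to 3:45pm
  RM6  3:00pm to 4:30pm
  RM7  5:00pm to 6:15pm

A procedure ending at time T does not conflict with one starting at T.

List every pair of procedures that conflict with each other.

RM4 & RM5, RM4 & RM6, RM5 & RM6

Sorted by start: RM2, RM3, RM4, RM5, RM6, RM7, RM1.
RM3 starts after RM2 ends — done with RM2.
RM4 starts after RM3 ends — done with RM3.
RM5 starts before RM4 ends → RM4 and RM5 overlap.
RM6 starts before RM4 ends → RM4 and RM6 overlap.
RM7 starts after RM4 ends — done with RM4.
RM6 starts before RM5 ends → RM5 and RM6 overlap.
RM7 starts after RM5 ends — done with RM5.
RM7 starts after RM6 ends — done with RM6.
RM1 starts exactly when RM7 ends (back-to-back, no overlap).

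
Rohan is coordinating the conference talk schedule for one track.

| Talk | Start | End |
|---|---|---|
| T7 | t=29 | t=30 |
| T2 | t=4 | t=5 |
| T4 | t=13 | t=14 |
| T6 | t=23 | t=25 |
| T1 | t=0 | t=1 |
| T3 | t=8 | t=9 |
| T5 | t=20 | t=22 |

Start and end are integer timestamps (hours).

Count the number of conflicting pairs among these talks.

0

Sorted by start: T1, T2, T3, T4, T5, T6, T7.
T2 starts after T1 ends, so nothing later overlaps T1 either.
T3 starts after T2 ends, so nothing later overlaps T2 either.
T4 starts after T3 ends, so nothing later overlaps T3 either.
T5 starts after T4 ends, so nothing later overlaps T4 either.
T6 starts after T5 ends, so nothing later overlaps T5 either.
T7 starts after T6 ends.
No pair overlaps.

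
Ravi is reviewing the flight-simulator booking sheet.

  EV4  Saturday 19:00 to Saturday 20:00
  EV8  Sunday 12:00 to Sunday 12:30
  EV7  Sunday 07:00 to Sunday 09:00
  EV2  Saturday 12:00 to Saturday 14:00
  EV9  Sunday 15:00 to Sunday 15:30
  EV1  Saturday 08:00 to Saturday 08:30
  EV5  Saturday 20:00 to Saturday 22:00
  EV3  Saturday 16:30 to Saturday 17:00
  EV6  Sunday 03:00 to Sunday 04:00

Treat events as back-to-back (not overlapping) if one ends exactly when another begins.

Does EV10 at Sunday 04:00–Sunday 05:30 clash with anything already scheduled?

No — it doesn't clash with anything

EV1: ends Saturday 08:30 at or before EV10 starts Sunday 04:00 → clear.
EV2: ends Saturday 14:00 at or before EV10 starts Sunday 04:00 → clear.
EV3: ends Saturday 17:00 at or before EV10 starts Sunday 04:00 → clear.
EV4: ends Saturday 20:00 at or before EV10 starts Sunday 04:00 → clear.
EV5: ends Saturday 22:00 at or before EV10 starts Sunday 04:00 → clear.
EV6: ends Sunday 04:00 at or before EV10 starts Sunday 04:00 → clear.
EV7: starts Sunday 07:00 at or after EV10 ends Sunday 05:30 → clear.
EV8: starts Sunday 12:00 at or after EV10 ends Sunday 05:30 → clear.
EV9: starts Sunday 15:00 at or after EV10 ends Sunday 05:30 → clear.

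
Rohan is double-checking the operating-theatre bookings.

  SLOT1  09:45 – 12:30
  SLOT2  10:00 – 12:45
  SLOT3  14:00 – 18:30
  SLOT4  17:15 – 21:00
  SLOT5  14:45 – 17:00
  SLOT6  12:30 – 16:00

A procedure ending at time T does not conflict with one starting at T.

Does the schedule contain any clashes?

Yes

Check each pair: they overlap iff neither finishes before the other starts.
Sorted by start: SLOT1, SLOT2, SLOT6, SLOT3, SLOT5, SLOT4.
SLOT2 starts before SLOT1 ends → SLOT1 and SLOT2 overlap.
That's a conflict, so the schedule is not conflict-free.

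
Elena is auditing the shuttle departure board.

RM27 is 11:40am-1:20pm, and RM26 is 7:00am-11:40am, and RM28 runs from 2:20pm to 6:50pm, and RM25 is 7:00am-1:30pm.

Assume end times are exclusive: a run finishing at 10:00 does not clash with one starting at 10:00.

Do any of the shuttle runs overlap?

Sorted by start: RM25, RM26, RM27, RM28.
RM26 starts before RM25 ends → RM25 and RM26 overlap.
That's a conflict, so the schedule is not conflict-free.

Yes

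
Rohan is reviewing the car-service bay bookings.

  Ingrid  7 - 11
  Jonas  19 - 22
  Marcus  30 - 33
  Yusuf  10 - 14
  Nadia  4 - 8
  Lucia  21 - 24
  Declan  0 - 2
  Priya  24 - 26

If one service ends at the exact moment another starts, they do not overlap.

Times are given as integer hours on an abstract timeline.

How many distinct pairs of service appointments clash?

Sorted by start: Declan, Nadia, Ingrid, Yusuf, Jonas, Lucia, Priya, Marcus.
Nadia starts after Declan ends; Declan is clear from here.
Ingrid starts before Nadia ends → Nadia and Ingrid overlap.
Yusuf starts after Nadia ends; Nadia is clear from here.
Yusuf starts before Ingrid ends → Ingrid and Yusuf overlap.
Jonas starts after Ingrid ends; Ingrid is clear from here.
Jonas starts after Yusuf ends; Yusuf is clear from here.
Lucia starts before Jonas ends → Jonas and Lucia overlap.
Priya starts after Jonas ends; Jonas is clear from here.
Priya starts exactly when Lucia ends (back-to-back, no overlap); Lucia is clear from here.
Marcus starts after Priya ends.
Overlapping pairs: Ingrid & Nadia, Ingrid & Yusuf, Jonas & Lucia — 3 in total.

3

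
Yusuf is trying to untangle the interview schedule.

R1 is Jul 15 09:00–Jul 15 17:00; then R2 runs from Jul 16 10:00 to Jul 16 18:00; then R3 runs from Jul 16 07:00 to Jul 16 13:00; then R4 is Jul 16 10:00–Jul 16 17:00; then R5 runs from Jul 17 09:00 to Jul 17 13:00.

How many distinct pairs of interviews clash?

Sorted by start: R1, R3, R2, R4, R5.
R3 starts after R1 ends, so R1 has no further overlaps.
R2 starts before R3 ends → R3 and R2 overlap.
R4 starts before R3 ends → R3 and R4 overlap.
R5 starts after R3 ends.
R4 starts before R2 ends → R2 and R4 overlap.
R5 starts after R2 ends.
R5 starts after R4 ends.
Overlapping pairs: R2 & R3, R2 & R4, R3 & R4 — 3 in total.

3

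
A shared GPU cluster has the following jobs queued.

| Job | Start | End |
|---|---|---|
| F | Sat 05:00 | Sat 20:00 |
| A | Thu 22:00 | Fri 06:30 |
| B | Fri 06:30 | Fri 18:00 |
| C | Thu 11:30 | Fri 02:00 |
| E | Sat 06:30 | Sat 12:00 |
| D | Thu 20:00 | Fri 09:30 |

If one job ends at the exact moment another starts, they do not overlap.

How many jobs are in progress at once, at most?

3

Sort all start/end points and keep a running count:
Thu 11:30 start C → 1
Thu 20:00 start D → 2
Thu 22:00 start A → 3
Fri 02:00 end C → 2
Fri 06:30 end A → 1
Fri 06:30 start B → 2
Fri 09:30 end D → 1
Fri 18:00 end B → 0
Sat 05:00 start F → 1
Sat 06:30 start E → 2
Sat 12:00 end E → 1
Sat 20:00 end F → 0
Peak is 3, at Thu 22:00 (A, C, D).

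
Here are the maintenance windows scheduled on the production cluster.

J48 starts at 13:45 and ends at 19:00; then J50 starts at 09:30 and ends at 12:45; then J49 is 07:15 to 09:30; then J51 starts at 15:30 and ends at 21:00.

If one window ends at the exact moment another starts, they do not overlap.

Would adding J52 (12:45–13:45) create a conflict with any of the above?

J49: ends 09:30 at or before J52 starts 12:45 → clear.
J50: ends 12:45 at or before J52 starts 12:45 → clear.
J48: starts 13:45 at or after J52 ends 13:45 → clear.
J51: starts 15:30 at or after J52 ends 13:45 → clear.

No — it doesn't clash with anything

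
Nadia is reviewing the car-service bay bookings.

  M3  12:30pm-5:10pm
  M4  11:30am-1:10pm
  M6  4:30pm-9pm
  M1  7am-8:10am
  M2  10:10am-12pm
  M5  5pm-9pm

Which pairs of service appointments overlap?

Sorted by start: M1, M2, M4, M3, M6, M5.
M2 starts after M1 ends; M1 is clear from here.
M4 starts before M2 ends → M2 and M4 overlap.
M3 starts after M2 ends; M2 is clear from here.
M3 starts before M4 ends → M4 and M3 overlap.
M6 starts after M4 ends; M4 is clear from here.
M6 starts before M3 ends → M3 and M6 overlap.
M5 starts before M3 ends → M3 and M5 overlap.
M5 starts before M6 ends → M6 and M5 overlap.

M2 & M4, M3 & M4, M3 & M5, M3 & M6, M5 & M6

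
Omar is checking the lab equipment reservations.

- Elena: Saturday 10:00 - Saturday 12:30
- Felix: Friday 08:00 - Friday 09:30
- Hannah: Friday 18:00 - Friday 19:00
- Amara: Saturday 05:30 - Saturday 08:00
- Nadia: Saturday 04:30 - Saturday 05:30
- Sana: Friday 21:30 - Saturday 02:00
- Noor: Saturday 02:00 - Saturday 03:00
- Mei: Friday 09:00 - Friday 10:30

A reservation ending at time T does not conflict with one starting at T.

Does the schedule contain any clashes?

Sorted by start: Felix, Mei, Hannah, Sana, Noor, Nadia, Amara, Elena.
Mei starts before Felix ends → Felix and Mei overlap.
That's a conflict, so the schedule is not conflict-free.

Yes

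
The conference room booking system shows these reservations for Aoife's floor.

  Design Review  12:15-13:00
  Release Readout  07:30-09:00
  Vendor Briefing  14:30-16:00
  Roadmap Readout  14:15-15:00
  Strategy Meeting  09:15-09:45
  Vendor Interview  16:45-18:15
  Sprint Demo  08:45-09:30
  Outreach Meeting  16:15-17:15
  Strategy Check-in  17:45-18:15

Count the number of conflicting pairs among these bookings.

Sorted by start: Release Readout, Sprint Demo, Strategy Meeting, Design Review, Roadmap Readout, Vendor Briefing, Outreach Meeting, Vendor Interview, Strategy Check-in.
Sprint Demo starts before Release Readout ends → Release Readout and Sprint Demo overlap.
Strategy Meeting starts after Release Readout ends, so nothing later overlaps Release Readout either.
Strategy Meeting starts before Sprint Demo ends → Sprint Demo and Strategy Meeting overlap.
Design Review starts after Sprint Demo ends, so nothing later overlaps Sprint Demo either.
Design Review starts after Strategy Meeting ends, so nothing later overlaps Strategy Meeting either.
Roadmap Readout starts after Design Review ends, so nothing later overlaps Design Review either.
Vendor Briefing starts before Roadmap Readout ends → Roadmap Readout and Vendor Briefing overlap.
Outreach Meeting starts after Roadmap Readout ends, so nothing later overlaps Roadmap Readout either.
Outreach Meeting starts after Vendor Briefing ends, so nothing later overlaps Vendor Briefing either.
Vendor Interview starts before Outreach Meeting ends → Outreach Meeting and Vendor Interview overlap.
Strategy Check-in starts after Outreach Meeting ends.
Strategy Check-in starts before Vendor Interview ends → Vendor Interview and Strategy Check-in overlap.
Overlapping pairs: Outreach Meeting & Vendor Interview, Release Readout & Sprint Demo, Roadmap Readout & Vendor Briefing, Sprint Demo & Strategy Meeting, Strategy Check-in & Vendor Interview — 5 in total.

5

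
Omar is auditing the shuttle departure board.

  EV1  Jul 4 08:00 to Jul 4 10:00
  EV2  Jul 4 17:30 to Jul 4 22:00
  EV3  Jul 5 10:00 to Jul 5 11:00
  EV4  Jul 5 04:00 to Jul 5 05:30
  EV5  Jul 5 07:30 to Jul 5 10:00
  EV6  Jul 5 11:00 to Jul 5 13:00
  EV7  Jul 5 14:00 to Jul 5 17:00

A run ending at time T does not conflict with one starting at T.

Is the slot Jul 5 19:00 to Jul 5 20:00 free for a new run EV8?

Yes — the slot is free

EV1: ends Jul 4 10:00 at or before EV8 starts Jul 5 19:00 → clear.
EV2: ends Jul 4 22:00 at or before EV8 starts Jul 5 19:00 → clear.
EV4: ends Jul 5 05:30 at or before EV8 starts Jul 5 19:00 → clear.
EV5: ends Jul 5 10:00 at or before EV8 starts Jul 5 19:00 → clear.
EV3: ends Jul 5 11:00 at or before EV8 starts Jul 5 19:00 → clear.
EV6: ends Jul 5 13:00 at or before EV8 starts Jul 5 19:00 → clear.
EV7: ends Jul 5 17:00 at or before EV8 starts Jul 5 19:00 → clear.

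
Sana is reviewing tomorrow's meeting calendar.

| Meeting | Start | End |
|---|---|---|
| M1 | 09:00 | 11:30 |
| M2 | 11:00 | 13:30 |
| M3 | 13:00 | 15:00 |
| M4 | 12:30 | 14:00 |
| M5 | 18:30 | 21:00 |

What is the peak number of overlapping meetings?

3

Walk through starts and ends in time order (an end at T is processed before a start at T):
09:00 start M1 → 1
11:00 start M2 → 2
11:30 end M1 → 1
12:30 start M4 → 2
13:00 start M3 → 3
13:30 end M2 → 2
14:00 end M4 → 1
15:00 end M3 → 0
18:30 start M5 → 1
21:00 end M5 → 0
Peak is 3, at 13:00 (M2, M3, M4).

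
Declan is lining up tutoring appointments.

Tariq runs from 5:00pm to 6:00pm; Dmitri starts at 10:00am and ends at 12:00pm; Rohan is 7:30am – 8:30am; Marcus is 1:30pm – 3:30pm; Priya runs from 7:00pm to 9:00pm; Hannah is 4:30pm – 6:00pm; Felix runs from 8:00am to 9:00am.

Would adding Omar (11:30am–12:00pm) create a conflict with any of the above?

Rohan: ends 8:30am at or before Omar starts 11:30am → clear.
Felix: ends 9:00am at or before Omar starts 11:30am → clear.
Dmitri: starts 10:00am before Omar ends 12:00pm, and ends 12:00pm after Omar starts 11:30am → overlap.
Marcus: starts 1:30pm at or after Omar ends 12:00pm → clear.
Hannah: starts 4:30pm at or after Omar ends 12:00pm → clear.
Tariq: starts 5:00pm at or after Omar ends 12:00pm → clear.
Priya: starts 7:00pm at or after Omar ends 12:00pm → clear.
Omar overlaps Dmitri.

Yes — it overlaps Dmitri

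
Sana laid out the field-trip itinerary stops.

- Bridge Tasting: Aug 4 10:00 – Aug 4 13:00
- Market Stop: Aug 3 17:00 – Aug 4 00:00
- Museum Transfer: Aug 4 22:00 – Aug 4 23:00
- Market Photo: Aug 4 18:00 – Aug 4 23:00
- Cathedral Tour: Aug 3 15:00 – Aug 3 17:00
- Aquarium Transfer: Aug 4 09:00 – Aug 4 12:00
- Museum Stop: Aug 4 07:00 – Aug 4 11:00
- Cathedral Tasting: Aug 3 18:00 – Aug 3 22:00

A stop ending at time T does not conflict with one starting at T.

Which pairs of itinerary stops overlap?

Aquarium Transfer & Bridge Tasting, Aquarium Transfer & Museum Stop, Bridge Tasting & Museum Stop, Cathedral Tasting & Market Stop, Market Photo & Museum Transfer

Sorted by start: Cathedral Tour, Market Stop, Cathedral Tasting, Museum Stop, Aquarium Transfer, Bridge Tasting, Market Photo, Museum Transfer.
Market Stop starts exactly when Cathedral Tour ends (back-to-back, no overlap); Cathedral Tour is clear from here.
Cathedral Tasting starts before Market Stop ends → Market Stop and Cathedral Tasting overlap.
Museum Stop starts after Market Stop ends; Market Stop is clear from here.
Museum Stop starts after Cathedral Tasting ends; Cathedral Tasting is clear from here.
Aquarium Transfer starts before Museum Stop ends → Museum Stop and Aquarium Transfer overlap.
Bridge Tasting starts before Museum Stop ends → Museum Stop and Bridge Tasting overlap.
Market Photo starts after Museum Stop ends; Museum Stop is clear from here.
Bridge Tasting starts before Aquarium Transfer ends → Aquarium Transfer and Bridge Tasting overlap.
Market Photo starts after Aquarium Transfer ends; Aquarium Transfer is clear from here.
Market Photo starts after Bridge Tasting ends; Bridge Tasting is clear from here.
Museum Transfer starts before Market Photo ends → Market Photo and Museum Transfer overlap.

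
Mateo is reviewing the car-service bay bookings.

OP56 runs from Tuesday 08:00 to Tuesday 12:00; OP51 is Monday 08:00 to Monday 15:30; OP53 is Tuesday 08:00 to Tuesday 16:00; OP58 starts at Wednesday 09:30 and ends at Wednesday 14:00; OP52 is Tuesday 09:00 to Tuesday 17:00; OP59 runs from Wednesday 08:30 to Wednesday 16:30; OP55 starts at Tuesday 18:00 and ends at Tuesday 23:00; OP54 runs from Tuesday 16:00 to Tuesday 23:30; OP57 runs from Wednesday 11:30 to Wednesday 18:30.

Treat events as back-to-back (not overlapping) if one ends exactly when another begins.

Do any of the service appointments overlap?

Check each pair: they overlap iff neither finishes before the other starts.
Sorted by start: OP51, OP53, OP56, OP52, OP54, OP55, OP59, OP58, OP57.
OP53 starts after OP51 ends, so OP51 has no further overlaps.
OP56 starts before OP53 ends → OP53 and OP56 overlap.
That's a conflict, so the schedule is not conflict-free.

Yes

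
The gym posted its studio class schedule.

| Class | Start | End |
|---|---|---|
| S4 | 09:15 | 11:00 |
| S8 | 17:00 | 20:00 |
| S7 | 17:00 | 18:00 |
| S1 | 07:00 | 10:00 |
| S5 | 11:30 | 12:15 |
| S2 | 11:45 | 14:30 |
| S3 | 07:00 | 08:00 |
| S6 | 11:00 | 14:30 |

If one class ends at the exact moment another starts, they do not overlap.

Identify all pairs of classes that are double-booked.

S1 & S3, S1 & S4, S2 & S5, S2 & S6, S5 & S6, S7 & S8

Sorted by start: S1, S3, S4, S6, S5, S2, S7, S8.
S3 starts before S1 ends → S1 and S3 overlap.
S4 starts before S1 ends → S1 and S4 overlap.
S6 starts after S1 ends, so S1 has no further overlaps.
S4 starts after S3 ends, so S3 has no further overlaps.
S6 starts exactly when S4 ends (back-to-back, no overlap), so S4 has no further overlaps.
S5 starts before S6 ends → S6 and S5 overlap.
S2 starts before S6 ends → S6 and S2 overlap.
S7 starts after S6 ends, so S6 has no further overlaps.
S2 starts before S5 ends → S5 and S2 overlap.
S7 starts after S5 ends, so S5 has no further overlaps.
S7 starts after S2 ends, so S2 has no further overlaps.
S8 starts before S7 ends → S7 and S8 overlap.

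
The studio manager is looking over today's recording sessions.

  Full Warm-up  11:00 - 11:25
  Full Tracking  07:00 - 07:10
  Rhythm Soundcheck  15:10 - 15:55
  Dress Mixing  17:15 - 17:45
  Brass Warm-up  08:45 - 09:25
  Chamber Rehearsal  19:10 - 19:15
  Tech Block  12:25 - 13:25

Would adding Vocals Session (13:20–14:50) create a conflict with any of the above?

Full Tracking: ends 07:10 at or before Vocals Session starts 13:20 → clear.
Brass Warm-up: ends 09:25 at or before Vocals Session starts 13:20 → clear.
Full Warm-up: ends 11:25 at or before Vocals Session starts 13:20 → clear.
Tech Block: starts 12:25 before Vocals Session ends 14:50, and ends 13:25 after Vocals Session starts 13:20 → overlap.
Rhythm Soundcheck: starts 15:10 at or after Vocals Session ends 14:50 → clear.
Dress Mixing: starts 17:15 at or after Vocals Session ends 14:50 → clear.
Chamber Rehearsal: starts 19:10 at or after Vocals Session ends 14:50 → clear.
Vocals Session overlaps Tech Block.

Yes — it overlaps Tech Block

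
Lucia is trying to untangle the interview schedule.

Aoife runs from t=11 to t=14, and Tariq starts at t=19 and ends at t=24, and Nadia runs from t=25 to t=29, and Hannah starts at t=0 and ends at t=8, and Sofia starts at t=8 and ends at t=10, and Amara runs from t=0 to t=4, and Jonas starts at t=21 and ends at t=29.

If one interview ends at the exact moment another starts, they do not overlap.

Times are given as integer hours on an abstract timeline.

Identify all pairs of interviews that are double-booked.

Sorted by start: Hannah, Amara, Sofia, Aoife, Tariq, Jonas, Nadia.
Amara starts before Hannah ends → Hannah and Amara overlap.
Sofia starts exactly when Hannah ends (back-to-back, no overlap) — done with Hannah.
Sofia starts after Amara ends — done with Amara.
Aoife starts after Sofia ends — done with Sofia.
Tariq starts after Aoife ends — done with Aoife.
Jonas starts before Tariq ends → Tariq and Jonas overlap.
Nadia starts after Tariq ends.
Nadia starts before Jonas ends → Jonas and Nadia overlap.

Amara & Hannah, Jonas & Nadia, Jonas & Tariq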